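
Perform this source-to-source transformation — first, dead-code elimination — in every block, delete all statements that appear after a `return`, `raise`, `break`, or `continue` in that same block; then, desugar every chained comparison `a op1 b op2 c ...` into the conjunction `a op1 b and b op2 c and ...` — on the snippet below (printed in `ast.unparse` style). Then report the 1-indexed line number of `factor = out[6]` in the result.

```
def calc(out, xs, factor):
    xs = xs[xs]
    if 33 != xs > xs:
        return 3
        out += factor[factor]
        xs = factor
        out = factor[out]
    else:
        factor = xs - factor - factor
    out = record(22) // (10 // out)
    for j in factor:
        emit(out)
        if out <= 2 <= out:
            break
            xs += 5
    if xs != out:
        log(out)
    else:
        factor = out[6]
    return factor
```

Transformed code:
def calc(out, xs, factor):
    xs = xs[xs]
    if 33 != xs and xs > xs:
        return 3
    else:
        factor = xs - factor - factor
    out = record(22) // (10 // out)
    for j in factor:
        emit(out)
        if out <= 2 and 2 <= out:
            break
    if xs != out:
        log(out)
    else:
        factor = out[6]
    return factor

15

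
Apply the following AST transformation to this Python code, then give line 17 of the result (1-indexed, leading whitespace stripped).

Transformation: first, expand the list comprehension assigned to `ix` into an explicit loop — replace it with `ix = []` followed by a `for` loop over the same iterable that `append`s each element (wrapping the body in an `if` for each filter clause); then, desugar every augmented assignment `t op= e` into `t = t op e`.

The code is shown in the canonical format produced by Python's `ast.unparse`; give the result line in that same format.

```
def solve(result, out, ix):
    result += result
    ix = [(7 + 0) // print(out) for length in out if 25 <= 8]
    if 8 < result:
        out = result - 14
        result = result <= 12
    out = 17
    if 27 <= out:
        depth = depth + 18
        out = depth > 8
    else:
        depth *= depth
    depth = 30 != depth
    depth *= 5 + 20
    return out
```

Transformed code:
def solve(result, out, ix):
    result = result + result
    ix = []
    for length in out:
        if 25 <= 8:
            ix.append((7 + 0) // print(out))
    if 8 < result:
        out = result - 14
        result = result <= 12
    out = 17
    if 27 <= out:
        depth = depth + 18
        out = depth > 8
    else:
        depth = depth * depth
    depth = 30 != depth
    depth = depth * (5 + 20)
    return out

depth = depth * (5 + 20)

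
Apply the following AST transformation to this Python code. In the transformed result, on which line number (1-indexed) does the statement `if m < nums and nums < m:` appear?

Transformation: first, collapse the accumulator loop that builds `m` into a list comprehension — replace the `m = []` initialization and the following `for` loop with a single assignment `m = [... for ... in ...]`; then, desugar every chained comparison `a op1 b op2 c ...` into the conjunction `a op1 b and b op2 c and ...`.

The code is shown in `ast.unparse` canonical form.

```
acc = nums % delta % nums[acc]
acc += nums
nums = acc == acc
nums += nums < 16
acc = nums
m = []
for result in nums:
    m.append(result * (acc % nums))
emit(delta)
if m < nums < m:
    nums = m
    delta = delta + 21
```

8

Transformed code:
acc = nums % delta % nums[acc]
acc += nums
nums = acc == acc
nums += nums < 16
acc = nums
m = [result * (acc % nums) for result in nums]
emit(delta)
if m < nums and nums < m:
    nums = m
    delta = delta + 21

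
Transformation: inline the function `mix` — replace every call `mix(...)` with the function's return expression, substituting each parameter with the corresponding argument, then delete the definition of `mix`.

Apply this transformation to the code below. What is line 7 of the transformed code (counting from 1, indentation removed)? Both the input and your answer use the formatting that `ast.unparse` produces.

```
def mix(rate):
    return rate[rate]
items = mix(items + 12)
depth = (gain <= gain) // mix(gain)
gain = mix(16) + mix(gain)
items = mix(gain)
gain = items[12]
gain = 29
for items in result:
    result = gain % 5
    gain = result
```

Transformed code:
items = (items + 12)[items + 12]
depth = (gain <= gain) // gain[gain]
gain = 16[16] + gain[gain]
items = gain[gain]
gain = items[12]
gain = 29
for items in result:
    result = gain % 5
    gain = result

for items in result:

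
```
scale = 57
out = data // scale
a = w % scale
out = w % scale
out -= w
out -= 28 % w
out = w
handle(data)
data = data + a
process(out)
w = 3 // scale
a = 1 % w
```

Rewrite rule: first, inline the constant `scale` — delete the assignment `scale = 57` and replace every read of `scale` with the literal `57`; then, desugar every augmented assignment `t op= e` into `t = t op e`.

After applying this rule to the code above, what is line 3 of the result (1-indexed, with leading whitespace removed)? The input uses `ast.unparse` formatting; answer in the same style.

out = w % 57

Transformed code:
out = data // 57
a = w % 57
out = w % 57
out = out - w
out = out - 28 % w
out = w
handle(data)
data = data + a
process(out)
w = 3 // 57
a = 1 % w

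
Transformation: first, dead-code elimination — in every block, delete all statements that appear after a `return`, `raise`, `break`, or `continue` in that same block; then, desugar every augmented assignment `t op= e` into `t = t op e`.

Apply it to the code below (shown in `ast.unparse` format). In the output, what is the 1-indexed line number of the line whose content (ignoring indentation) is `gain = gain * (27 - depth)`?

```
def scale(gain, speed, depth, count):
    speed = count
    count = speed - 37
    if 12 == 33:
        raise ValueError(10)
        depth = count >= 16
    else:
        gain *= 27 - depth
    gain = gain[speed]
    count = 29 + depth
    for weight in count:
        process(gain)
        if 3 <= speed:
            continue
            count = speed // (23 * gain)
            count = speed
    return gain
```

7

Transformed code:
def scale(gain, speed, depth, count):
    speed = count
    count = speed - 37
    if 12 == 33:
        raise ValueError(10)
    else:
        gain = gain * (27 - depth)
    gain = gain[speed]
    count = 29 + depth
    for weight in count:
        process(gain)
        if 3 <= speed:
            continue
    return gain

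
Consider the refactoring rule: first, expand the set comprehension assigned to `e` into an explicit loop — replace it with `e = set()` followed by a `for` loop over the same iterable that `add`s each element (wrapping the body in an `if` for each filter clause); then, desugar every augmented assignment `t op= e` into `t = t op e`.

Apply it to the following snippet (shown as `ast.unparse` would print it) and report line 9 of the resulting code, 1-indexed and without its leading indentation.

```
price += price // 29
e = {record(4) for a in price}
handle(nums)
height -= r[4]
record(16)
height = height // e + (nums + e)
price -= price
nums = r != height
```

price = price - price

Transformed code:
price = price + price // 29
e = set()
for a in price:
    e.add(record(4))
handle(nums)
height = height - r[4]
record(16)
height = height // e + (nums + e)
price = price - price
nums = r != height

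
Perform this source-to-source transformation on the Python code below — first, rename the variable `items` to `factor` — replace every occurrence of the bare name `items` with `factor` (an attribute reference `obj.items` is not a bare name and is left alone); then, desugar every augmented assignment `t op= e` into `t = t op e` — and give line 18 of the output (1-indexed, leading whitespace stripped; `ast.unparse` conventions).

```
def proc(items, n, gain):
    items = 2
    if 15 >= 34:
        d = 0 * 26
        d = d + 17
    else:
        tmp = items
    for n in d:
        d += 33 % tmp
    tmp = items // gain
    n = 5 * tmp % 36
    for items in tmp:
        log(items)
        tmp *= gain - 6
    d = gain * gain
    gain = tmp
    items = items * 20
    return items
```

return factor

Transformed code:
def proc(factor, n, gain):
    factor = 2
    if 15 >= 34:
        d = 0 * 26
        d = d + 17
    else:
        tmp = factor
    for n in d:
        d = d + 33 % tmp
    tmp = factor // gain
    n = 5 * tmp % 36
    for factor in tmp:
        log(factor)
        tmp = tmp * (gain - 6)
    d = gain * gain
    gain = tmp
    factor = factor * 20
    return factor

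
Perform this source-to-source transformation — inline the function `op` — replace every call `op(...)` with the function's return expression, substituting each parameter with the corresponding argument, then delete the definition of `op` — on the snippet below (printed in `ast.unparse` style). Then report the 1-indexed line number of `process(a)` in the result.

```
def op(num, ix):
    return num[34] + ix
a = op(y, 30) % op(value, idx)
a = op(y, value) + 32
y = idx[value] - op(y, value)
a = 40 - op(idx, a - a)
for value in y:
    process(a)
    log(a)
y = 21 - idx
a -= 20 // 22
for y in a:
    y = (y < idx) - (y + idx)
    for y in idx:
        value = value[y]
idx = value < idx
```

6

Transformed code:
a = (y[34] + 30) % (value[34] + idx)
a = y[34] + value + 32
y = idx[value] - (y[34] + value)
a = 40 - (idx[34] + (a - a))
for value in y:
    process(a)
    log(a)
y = 21 - idx
a -= 20 // 22
for y in a:
    y = (y < idx) - (y + idx)
    for y in idx:
        value = value[y]
idx = value < idx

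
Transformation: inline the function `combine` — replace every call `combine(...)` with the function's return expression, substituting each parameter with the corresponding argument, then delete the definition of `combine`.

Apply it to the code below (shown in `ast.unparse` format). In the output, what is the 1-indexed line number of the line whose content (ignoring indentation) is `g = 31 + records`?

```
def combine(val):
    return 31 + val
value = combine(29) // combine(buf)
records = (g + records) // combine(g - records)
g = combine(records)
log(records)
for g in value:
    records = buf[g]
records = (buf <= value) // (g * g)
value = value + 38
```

3

Transformed code:
value = (31 + 29) // (31 + buf)
records = (g + records) // (31 + (g - records))
g = 31 + records
log(records)
for g in value:
    records = buf[g]
records = (buf <= value) // (g * g)
value = value + 38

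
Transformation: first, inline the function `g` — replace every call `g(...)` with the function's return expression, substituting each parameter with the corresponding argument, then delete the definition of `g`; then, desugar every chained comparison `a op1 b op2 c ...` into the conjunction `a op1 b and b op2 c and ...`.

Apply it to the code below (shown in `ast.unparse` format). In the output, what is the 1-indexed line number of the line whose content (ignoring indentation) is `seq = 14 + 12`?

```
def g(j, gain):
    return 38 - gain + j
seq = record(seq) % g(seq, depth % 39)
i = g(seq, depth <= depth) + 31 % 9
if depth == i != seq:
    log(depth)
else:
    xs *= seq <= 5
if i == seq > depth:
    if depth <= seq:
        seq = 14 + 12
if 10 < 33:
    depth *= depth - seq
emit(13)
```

Transformed code:
seq = record(seq) % (38 - depth % 39 + seq)
i = 38 - (depth <= depth) + seq + 31 % 9
if depth == i and i != seq:
    log(depth)
else:
    xs *= seq <= 5
if i == seq and seq > depth:
    if depth <= seq:
        seq = 14 + 12
if 10 < 33:
    depth *= depth - seq
emit(13)

9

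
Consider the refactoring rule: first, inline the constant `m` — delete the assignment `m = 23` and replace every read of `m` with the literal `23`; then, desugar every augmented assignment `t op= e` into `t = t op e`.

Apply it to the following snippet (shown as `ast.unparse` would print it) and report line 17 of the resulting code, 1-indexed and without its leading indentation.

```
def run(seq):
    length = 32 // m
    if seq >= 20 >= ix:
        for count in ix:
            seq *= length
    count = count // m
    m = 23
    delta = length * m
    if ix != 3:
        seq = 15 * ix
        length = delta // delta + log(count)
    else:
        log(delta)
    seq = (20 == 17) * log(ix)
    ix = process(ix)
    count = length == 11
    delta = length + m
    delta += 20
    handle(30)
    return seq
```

Transformed code:
def run(seq):
    length = 32 // 23
    if seq >= 20 >= ix:
        for count in ix:
            seq = seq * length
    count = count // 23
    delta = length * 23
    if ix != 3:
        seq = 15 * ix
        length = delta // delta + log(count)
    else:
        log(delta)
    seq = (20 == 17) * log(ix)
    ix = process(ix)
    count = length == 11
    delta = length + 23
    delta = delta + 20
    handle(30)
    return seq

delta = delta + 20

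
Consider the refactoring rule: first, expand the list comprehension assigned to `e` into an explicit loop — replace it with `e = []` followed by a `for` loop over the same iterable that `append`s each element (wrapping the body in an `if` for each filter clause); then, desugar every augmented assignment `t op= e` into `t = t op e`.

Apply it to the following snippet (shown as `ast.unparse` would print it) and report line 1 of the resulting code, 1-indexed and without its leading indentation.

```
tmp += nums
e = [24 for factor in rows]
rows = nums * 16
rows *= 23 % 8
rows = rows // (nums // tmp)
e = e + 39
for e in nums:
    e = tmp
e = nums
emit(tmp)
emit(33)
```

Transformed code:
tmp = tmp + nums
e = []
for factor in rows:
    e.append(24)
rows = nums * 16
rows = rows * (23 % 8)
rows = rows // (nums // tmp)
e = e + 39
for e in nums:
    e = tmp
e = nums
emit(tmp)
emit(33)

tmp = tmp + nums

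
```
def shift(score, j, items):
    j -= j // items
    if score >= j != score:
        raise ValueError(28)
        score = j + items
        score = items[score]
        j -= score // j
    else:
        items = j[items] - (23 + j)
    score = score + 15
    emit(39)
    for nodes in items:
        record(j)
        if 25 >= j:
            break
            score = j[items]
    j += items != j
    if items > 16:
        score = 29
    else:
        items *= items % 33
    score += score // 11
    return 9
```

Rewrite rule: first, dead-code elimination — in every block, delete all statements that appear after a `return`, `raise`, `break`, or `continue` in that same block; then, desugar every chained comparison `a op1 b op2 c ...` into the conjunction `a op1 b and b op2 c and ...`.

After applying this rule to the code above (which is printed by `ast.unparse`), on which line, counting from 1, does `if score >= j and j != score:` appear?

3

Transformed code:
def shift(score, j, items):
    j -= j // items
    if score >= j and j != score:
        raise ValueError(28)
    else:
        items = j[items] - (23 + j)
    score = score + 15
    emit(39)
    for nodes in items:
        record(j)
        if 25 >= j:
            break
    j += items != j
    if items > 16:
        score = 29
    else:
        items *= items % 33
    score += score // 11
    return 9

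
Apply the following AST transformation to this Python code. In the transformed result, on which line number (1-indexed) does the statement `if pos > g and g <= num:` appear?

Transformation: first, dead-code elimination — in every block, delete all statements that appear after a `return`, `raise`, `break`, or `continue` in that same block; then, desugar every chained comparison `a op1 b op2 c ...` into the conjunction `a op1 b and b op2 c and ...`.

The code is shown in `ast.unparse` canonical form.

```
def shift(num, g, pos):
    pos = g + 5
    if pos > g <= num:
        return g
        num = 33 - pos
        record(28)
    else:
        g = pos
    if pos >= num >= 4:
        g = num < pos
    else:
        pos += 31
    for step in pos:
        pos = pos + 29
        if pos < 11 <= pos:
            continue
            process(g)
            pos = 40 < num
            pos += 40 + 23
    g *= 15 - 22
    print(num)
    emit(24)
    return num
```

3

Transformed code:
def shift(num, g, pos):
    pos = g + 5
    if pos > g and g <= num:
        return g
    else:
        g = pos
    if pos >= num and num >= 4:
        g = num < pos
    else:
        pos += 31
    for step in pos:
        pos = pos + 29
        if pos < 11 and 11 <= pos:
            continue
    g *= 15 - 22
    print(num)
    emit(24)
    return num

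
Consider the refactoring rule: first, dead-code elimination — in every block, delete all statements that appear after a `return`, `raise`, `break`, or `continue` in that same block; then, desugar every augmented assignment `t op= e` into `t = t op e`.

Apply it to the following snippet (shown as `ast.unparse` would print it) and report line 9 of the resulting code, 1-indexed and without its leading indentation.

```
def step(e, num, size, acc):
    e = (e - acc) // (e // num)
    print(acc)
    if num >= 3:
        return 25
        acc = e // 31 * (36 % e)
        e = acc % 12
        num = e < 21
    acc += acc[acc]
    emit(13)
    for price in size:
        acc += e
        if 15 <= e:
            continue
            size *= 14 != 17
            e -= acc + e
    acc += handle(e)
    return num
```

Transformed code:
def step(e, num, size, acc):
    e = (e - acc) // (e // num)
    print(acc)
    if num >= 3:
        return 25
    acc = acc + acc[acc]
    emit(13)
    for price in size:
        acc = acc + e
        if 15 <= e:
            continue
    acc = acc + handle(e)
    return num

acc = acc + e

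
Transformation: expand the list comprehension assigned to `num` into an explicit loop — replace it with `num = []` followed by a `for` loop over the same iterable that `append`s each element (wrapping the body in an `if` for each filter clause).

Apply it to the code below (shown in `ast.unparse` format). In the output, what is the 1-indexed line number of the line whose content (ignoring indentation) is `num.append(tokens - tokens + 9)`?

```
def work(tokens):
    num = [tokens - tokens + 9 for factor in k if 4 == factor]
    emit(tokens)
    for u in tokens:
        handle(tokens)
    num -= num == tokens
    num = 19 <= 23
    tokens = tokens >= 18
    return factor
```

Transformed code:
def work(tokens):
    num = []
    for factor in k:
        if 4 == factor:
            num.append(tokens - tokens + 9)
    emit(tokens)
    for u in tokens:
        handle(tokens)
    num -= num == tokens
    num = 19 <= 23
    tokens = tokens >= 18
    return factor

5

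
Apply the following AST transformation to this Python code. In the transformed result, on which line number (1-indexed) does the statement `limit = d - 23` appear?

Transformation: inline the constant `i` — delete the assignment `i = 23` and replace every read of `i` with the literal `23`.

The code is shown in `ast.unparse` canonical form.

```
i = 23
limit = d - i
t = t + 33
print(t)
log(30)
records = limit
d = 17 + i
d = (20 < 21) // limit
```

1

Transformed code:
limit = d - 23
t = t + 33
print(t)
log(30)
records = limit
d = 17 + 23
d = (20 < 21) // limit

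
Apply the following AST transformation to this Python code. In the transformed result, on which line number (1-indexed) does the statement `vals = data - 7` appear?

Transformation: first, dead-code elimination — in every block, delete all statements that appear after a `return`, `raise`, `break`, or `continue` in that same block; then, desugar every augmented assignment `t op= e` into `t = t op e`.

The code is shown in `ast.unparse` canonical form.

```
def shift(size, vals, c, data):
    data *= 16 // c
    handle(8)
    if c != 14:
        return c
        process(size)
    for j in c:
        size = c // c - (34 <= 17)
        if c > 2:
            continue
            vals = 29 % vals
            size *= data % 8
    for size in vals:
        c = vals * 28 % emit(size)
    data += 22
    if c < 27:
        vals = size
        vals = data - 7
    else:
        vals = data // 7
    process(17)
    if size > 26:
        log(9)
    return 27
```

15

Transformed code:
def shift(size, vals, c, data):
    data = data * (16 // c)
    handle(8)
    if c != 14:
        return c
    for j in c:
        size = c // c - (34 <= 17)
        if c > 2:
            continue
    for size in vals:
        c = vals * 28 % emit(size)
    data = data + 22
    if c < 27:
        vals = size
        vals = data - 7
    else:
        vals = data // 7
    process(17)
    if size > 26:
        log(9)
    return 27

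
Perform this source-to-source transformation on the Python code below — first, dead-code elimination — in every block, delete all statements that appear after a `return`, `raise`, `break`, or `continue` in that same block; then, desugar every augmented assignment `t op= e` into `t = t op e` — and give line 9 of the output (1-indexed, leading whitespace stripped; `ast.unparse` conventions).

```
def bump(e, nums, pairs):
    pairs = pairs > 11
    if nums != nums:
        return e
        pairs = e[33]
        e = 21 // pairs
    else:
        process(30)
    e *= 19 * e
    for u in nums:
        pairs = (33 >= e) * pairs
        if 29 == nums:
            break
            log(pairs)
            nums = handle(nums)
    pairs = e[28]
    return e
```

pairs = (33 >= e) * pairs

Transformed code:
def bump(e, nums, pairs):
    pairs = pairs > 11
    if nums != nums:
        return e
    else:
        process(30)
    e = e * (19 * e)
    for u in nums:
        pairs = (33 >= e) * pairs
        if 29 == nums:
            break
    pairs = e[28]
    return e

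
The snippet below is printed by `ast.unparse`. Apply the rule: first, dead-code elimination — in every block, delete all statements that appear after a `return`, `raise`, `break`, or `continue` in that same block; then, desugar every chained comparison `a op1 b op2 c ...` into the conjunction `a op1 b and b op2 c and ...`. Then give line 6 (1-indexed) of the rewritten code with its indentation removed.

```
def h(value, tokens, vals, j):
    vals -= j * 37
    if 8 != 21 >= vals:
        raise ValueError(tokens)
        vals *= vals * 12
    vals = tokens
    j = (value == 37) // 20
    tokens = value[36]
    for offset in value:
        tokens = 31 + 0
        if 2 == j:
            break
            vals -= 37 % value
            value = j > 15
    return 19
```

Transformed code:
def h(value, tokens, vals, j):
    vals -= j * 37
    if 8 != 21 and 21 >= vals:
        raise ValueError(tokens)
    vals = tokens
    j = (value == 37) // 20
    tokens = value[36]
    for offset in value:
        tokens = 31 + 0
        if 2 == j:
            break
    return 19

j = (value == 37) // 20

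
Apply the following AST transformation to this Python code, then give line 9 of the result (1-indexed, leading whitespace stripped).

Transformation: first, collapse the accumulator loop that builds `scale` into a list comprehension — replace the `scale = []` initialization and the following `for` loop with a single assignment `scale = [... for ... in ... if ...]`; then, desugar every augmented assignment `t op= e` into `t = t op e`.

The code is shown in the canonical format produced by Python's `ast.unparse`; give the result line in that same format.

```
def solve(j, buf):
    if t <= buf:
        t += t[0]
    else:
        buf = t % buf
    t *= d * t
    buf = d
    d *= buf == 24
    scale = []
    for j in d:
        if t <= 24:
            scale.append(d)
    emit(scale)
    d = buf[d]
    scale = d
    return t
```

Transformed code:
def solve(j, buf):
    if t <= buf:
        t = t + t[0]
    else:
        buf = t % buf
    t = t * (d * t)
    buf = d
    d = d * (buf == 24)
    scale = [d for j in d if t <= 24]
    emit(scale)
    d = buf[d]
    scale = d
    return t

scale = [d for j in d if t <= 24]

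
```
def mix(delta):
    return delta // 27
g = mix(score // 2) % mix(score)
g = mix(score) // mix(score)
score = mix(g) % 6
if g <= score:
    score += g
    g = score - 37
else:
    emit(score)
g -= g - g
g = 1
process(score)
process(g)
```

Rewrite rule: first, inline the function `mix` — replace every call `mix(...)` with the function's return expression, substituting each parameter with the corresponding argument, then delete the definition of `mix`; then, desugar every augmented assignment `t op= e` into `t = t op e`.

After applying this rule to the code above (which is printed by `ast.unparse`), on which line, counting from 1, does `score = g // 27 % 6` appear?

Transformed code:
g = score // 2 // 27 % (score // 27)
g = score // 27 // (score // 27)
score = g // 27 % 6
if g <= score:
    score = score + g
    g = score - 37
else:
    emit(score)
g = g - (g - g)
g = 1
process(score)
process(g)

3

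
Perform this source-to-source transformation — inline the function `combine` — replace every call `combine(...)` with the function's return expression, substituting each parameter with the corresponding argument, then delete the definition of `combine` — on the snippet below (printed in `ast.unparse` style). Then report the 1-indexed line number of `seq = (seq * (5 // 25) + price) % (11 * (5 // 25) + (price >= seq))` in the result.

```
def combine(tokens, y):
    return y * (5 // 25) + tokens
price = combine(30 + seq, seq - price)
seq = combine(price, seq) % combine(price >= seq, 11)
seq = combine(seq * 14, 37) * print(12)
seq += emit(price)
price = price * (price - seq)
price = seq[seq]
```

2

Transformed code:
price = (seq - price) * (5 // 25) + (30 + seq)
seq = (seq * (5 // 25) + price) % (11 * (5 // 25) + (price >= seq))
seq = (37 * (5 // 25) + seq * 14) * print(12)
seq += emit(price)
price = price * (price - seq)
price = seq[seq]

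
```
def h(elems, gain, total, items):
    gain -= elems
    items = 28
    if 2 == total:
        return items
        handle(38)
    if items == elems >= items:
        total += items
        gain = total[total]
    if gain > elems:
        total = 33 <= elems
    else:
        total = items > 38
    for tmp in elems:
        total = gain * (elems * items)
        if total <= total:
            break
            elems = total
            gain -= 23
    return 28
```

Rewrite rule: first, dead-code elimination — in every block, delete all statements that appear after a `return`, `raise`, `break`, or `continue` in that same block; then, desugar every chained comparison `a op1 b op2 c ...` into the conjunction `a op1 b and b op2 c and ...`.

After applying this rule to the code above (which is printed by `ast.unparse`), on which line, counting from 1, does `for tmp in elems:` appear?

13

Transformed code:
def h(elems, gain, total, items):
    gain -= elems
    items = 28
    if 2 == total:
        return items
    if items == elems and elems >= items:
        total += items
        gain = total[total]
    if gain > elems:
        total = 33 <= elems
    else:
        total = items > 38
    for tmp in elems:
        total = gain * (elems * items)
        if total <= total:
            break
    return 28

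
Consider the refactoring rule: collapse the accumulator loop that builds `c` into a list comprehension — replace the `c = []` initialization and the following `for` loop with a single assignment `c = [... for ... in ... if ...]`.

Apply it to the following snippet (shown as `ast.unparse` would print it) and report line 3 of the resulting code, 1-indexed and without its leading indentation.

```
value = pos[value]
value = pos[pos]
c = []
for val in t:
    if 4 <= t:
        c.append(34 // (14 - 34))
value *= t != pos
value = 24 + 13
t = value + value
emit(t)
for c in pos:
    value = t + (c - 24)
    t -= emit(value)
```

c = [34 // (14 - 34) for val in t if 4 <= t]

Transformed code:
value = pos[value]
value = pos[pos]
c = [34 // (14 - 34) for val in t if 4 <= t]
value *= t != pos
value = 24 + 13
t = value + value
emit(t)
for c in pos:
    value = t + (c - 24)
    t -= emit(value)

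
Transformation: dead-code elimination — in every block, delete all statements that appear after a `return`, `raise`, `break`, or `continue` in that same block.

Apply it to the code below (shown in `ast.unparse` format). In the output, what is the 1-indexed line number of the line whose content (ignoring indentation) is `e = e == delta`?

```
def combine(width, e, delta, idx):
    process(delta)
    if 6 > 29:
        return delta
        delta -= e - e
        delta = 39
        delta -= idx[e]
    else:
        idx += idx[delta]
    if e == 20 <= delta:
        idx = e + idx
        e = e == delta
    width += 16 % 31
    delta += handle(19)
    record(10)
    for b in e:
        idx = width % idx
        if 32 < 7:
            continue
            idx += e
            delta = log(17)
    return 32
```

Transformed code:
def combine(width, e, delta, idx):
    process(delta)
    if 6 > 29:
        return delta
    else:
        idx += idx[delta]
    if e == 20 <= delta:
        idx = e + idx
        e = e == delta
    width += 16 % 31
    delta += handle(19)
    record(10)
    for b in e:
        idx = width % idx
        if 32 < 7:
            continue
    return 32

9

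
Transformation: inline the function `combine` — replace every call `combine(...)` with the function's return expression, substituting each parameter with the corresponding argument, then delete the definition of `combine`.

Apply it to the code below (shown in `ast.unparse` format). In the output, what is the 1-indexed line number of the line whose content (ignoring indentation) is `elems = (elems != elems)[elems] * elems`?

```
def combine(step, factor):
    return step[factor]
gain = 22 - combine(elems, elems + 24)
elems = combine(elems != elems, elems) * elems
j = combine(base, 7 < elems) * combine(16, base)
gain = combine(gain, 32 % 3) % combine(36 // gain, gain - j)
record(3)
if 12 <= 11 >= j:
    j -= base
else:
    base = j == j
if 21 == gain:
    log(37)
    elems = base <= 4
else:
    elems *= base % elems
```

Transformed code:
gain = 22 - elems[elems + 24]
elems = (elems != elems)[elems] * elems
j = base[7 < elems] * 16[base]
gain = gain[32 % 3] % (36 // gain)[gain - j]
record(3)
if 12 <= 11 >= j:
    j -= base
else:
    base = j == j
if 21 == gain:
    log(37)
    elems = base <= 4
else:
    elems *= base % elems

2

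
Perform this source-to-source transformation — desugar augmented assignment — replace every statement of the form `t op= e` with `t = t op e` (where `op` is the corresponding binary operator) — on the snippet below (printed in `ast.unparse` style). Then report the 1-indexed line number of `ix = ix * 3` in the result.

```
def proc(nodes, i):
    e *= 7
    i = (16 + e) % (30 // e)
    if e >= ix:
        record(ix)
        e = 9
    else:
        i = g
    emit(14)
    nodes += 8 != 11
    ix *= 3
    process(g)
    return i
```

11

Transformed code:
def proc(nodes, i):
    e = e * 7
    i = (16 + e) % (30 // e)
    if e >= ix:
        record(ix)
        e = 9
    else:
        i = g
    emit(14)
    nodes = nodes + (8 != 11)
    ix = ix * 3
    process(g)
    return i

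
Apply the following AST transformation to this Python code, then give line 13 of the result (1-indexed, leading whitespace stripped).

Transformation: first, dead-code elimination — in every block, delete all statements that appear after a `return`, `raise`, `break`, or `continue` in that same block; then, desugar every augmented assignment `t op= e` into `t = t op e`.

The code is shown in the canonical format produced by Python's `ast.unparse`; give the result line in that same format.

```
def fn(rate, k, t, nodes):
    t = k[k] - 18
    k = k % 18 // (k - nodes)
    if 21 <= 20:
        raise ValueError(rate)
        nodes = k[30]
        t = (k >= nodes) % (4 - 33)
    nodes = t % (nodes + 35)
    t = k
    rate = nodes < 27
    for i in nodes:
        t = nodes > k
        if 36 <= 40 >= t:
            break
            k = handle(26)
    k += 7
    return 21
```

k = k + 7

Transformed code:
def fn(rate, k, t, nodes):
    t = k[k] - 18
    k = k % 18 // (k - nodes)
    if 21 <= 20:
        raise ValueError(rate)
    nodes = t % (nodes + 35)
    t = k
    rate = nodes < 27
    for i in nodes:
        t = nodes > k
        if 36 <= 40 >= t:
            break
    k = k + 7
    return 21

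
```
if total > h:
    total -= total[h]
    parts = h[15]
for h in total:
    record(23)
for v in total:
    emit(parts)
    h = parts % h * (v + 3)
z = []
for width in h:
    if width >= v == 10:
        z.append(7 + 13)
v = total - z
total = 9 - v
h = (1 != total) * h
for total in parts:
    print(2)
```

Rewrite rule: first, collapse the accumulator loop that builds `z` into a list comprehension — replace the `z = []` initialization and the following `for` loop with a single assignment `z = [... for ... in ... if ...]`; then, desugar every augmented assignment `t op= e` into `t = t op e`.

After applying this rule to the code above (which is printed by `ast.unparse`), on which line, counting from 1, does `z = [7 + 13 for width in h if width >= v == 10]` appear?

9

Transformed code:
if total > h:
    total = total - total[h]
    parts = h[15]
for h in total:
    record(23)
for v in total:
    emit(parts)
    h = parts % h * (v + 3)
z = [7 + 13 for width in h if width >= v == 10]
v = total - z
total = 9 - v
h = (1 != total) * h
for total in parts:
    print(2)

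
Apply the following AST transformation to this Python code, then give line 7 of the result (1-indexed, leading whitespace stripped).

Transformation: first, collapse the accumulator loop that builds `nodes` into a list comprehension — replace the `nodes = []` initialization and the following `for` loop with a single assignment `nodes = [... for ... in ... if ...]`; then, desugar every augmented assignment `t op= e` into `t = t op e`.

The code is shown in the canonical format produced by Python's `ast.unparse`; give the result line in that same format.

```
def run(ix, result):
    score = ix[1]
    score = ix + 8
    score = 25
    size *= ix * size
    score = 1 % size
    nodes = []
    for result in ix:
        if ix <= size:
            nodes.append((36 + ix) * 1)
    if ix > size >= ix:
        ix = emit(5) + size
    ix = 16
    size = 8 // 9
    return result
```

nodes = [(36 + ix) * 1 for result in ix if ix <= size]

Transformed code:
def run(ix, result):
    score = ix[1]
    score = ix + 8
    score = 25
    size = size * (ix * size)
    score = 1 % size
    nodes = [(36 + ix) * 1 for result in ix if ix <= size]
    if ix > size >= ix:
        ix = emit(5) + size
    ix = 16
    size = 8 // 9
    return result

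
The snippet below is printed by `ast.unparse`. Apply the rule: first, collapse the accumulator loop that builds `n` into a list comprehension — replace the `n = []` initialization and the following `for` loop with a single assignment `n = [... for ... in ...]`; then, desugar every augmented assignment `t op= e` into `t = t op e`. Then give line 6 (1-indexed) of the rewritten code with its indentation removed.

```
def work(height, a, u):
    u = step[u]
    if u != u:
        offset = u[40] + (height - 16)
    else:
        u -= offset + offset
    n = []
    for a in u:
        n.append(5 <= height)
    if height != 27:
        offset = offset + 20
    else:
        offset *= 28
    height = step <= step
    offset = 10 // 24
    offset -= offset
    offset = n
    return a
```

Transformed code:
def work(height, a, u):
    u = step[u]
    if u != u:
        offset = u[40] + (height - 16)
    else:
        u = u - (offset + offset)
    n = [5 <= height for a in u]
    if height != 27:
        offset = offset + 20
    else:
        offset = offset * 28
    height = step <= step
    offset = 10 // 24
    offset = offset - offset
    offset = n
    return a

u = u - (offset + offset)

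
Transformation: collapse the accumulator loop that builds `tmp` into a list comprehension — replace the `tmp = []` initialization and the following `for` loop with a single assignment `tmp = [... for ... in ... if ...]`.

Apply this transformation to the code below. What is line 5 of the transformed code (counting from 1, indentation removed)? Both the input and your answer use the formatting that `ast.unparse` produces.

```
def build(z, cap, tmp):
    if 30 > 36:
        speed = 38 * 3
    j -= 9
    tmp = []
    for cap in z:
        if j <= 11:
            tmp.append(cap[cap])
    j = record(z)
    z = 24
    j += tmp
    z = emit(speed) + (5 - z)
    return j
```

tmp = [cap[cap] for cap in z if j <= 11]

Transformed code:
def build(z, cap, tmp):
    if 30 > 36:
        speed = 38 * 3
    j -= 9
    tmp = [cap[cap] for cap in z if j <= 11]
    j = record(z)
    z = 24
    j += tmp
    z = emit(speed) + (5 - z)
    return j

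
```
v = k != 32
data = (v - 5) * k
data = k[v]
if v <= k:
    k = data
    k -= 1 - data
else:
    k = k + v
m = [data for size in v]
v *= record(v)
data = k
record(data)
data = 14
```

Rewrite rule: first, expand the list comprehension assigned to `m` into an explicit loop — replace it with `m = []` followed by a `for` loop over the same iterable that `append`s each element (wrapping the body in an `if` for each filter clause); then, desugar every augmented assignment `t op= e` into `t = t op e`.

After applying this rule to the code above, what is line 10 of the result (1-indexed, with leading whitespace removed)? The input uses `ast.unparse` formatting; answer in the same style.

Transformed code:
v = k != 32
data = (v - 5) * k
data = k[v]
if v <= k:
    k = data
    k = k - (1 - data)
else:
    k = k + v
m = []
for size in v:
    m.append(data)
v = v * record(v)
data = k
record(data)
data = 14

for size in v:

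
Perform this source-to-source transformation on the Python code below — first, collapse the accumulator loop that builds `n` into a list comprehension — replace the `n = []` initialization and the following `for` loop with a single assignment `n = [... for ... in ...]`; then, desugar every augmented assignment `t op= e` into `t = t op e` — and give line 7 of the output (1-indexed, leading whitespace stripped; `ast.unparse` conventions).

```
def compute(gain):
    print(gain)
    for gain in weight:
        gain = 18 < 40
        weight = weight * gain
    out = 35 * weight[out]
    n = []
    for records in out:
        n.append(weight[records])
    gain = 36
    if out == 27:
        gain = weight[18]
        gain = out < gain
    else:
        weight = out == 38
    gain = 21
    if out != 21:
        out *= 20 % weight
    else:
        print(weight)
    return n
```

n = [weight[records] for records in out]

Transformed code:
def compute(gain):
    print(gain)
    for gain in weight:
        gain = 18 < 40
        weight = weight * gain
    out = 35 * weight[out]
    n = [weight[records] for records in out]
    gain = 36
    if out == 27:
        gain = weight[18]
        gain = out < gain
    else:
        weight = out == 38
    gain = 21
    if out != 21:
        out = out * (20 % weight)
    else:
        print(weight)
    return n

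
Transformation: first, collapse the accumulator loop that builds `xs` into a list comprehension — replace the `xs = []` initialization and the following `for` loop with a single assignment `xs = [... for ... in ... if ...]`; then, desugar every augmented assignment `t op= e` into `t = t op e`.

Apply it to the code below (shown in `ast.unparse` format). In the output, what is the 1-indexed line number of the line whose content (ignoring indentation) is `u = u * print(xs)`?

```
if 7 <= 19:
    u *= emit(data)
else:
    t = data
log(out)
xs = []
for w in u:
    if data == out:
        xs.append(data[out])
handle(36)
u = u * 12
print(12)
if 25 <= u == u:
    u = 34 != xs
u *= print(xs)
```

Transformed code:
if 7 <= 19:
    u = u * emit(data)
else:
    t = data
log(out)
xs = [data[out] for w in u if data == out]
handle(36)
u = u * 12
print(12)
if 25 <= u == u:
    u = 34 != xs
u = u * print(xs)

12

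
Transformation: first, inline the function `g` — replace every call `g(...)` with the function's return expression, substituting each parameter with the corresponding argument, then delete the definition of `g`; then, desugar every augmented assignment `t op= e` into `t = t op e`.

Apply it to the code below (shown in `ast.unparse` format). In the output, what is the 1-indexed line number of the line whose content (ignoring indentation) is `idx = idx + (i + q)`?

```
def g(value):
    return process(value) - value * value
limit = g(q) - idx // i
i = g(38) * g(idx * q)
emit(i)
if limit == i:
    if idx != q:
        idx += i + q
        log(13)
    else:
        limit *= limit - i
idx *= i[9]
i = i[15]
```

6

Transformed code:
limit = process(q) - q * q - idx // i
i = (process(38) - 38 * 38) * (process(idx * q) - idx * q * (idx * q))
emit(i)
if limit == i:
    if idx != q:
        idx = idx + (i + q)
        log(13)
    else:
        limit = limit * (limit - i)
idx = idx * i[9]
i = i[15]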